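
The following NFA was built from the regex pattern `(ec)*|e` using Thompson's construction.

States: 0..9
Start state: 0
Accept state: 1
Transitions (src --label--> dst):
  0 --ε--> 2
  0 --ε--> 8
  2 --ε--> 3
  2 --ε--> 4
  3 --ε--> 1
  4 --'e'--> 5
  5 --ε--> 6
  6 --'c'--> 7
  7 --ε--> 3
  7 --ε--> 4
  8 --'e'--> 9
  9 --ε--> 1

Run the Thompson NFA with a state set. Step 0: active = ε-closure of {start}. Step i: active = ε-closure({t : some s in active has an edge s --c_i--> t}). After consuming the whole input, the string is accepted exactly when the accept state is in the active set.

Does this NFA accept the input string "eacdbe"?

S₀ = ε-closure({0}) = {0,1,2,3,4,8}
'e' @ 1: {1,5,6,9}  (accept∈set)
'a' @ 2: {}  — dead — no transitions
rest 'cdbe' ignored (set empty)
after full input: {}  (accept=1 not in)

Answer: REJECT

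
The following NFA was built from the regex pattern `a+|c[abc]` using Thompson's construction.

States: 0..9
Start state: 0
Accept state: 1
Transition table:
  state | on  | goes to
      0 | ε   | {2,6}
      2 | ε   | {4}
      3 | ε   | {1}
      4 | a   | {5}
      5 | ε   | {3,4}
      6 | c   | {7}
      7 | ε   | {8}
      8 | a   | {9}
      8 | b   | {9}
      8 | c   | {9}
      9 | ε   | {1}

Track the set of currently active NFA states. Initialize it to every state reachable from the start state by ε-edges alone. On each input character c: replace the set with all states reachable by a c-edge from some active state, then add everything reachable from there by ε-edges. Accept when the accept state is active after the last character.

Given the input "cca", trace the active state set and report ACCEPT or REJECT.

initial (ε-close {0}): {0,2,4,6}
'c' @ 1: {7,8}
'c' @ 2: {1,9}  [accepting]
'a' @ 3: {}  — state set empty
end set {} — state 1 not in

Answer: REJECT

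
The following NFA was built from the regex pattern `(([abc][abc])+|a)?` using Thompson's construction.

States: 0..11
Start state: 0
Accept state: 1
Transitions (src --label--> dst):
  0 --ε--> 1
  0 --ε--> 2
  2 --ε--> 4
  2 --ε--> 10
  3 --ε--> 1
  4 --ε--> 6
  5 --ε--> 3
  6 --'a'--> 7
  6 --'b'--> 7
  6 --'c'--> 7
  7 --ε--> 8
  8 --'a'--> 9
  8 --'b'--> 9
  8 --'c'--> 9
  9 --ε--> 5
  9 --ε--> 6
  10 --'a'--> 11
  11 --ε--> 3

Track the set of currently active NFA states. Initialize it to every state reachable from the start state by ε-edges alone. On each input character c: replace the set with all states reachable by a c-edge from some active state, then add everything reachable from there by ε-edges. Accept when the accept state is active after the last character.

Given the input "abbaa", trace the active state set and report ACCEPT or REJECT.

initial (ε-close {0}): {0,1,2,4,6,10}
'a' @ 1: {1,3,7,8,11}  (accept∈set)
'b' @ 2: {1,3,5,6,9}  (accept∈set)
'b' @ 3: {7,8}
'a' @ 4: {1,3,5,6,9}  (accept∈set)
'a' @ 5: {7,8}
after full input: {7,8}  (accept=1 not in)

Answer: REJECT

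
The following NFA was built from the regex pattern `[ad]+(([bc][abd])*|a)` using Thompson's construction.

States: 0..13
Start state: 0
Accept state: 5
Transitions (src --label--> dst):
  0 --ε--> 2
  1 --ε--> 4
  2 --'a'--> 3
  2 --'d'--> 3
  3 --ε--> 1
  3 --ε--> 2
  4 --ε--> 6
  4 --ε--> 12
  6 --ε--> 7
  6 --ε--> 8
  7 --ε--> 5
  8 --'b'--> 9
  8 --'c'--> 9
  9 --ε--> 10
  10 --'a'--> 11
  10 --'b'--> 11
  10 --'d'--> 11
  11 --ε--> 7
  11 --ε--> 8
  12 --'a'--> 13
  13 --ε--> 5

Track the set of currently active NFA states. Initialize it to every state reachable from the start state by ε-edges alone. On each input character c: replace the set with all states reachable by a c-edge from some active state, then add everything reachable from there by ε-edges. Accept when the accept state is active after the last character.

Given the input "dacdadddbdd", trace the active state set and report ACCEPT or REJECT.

Answer: REJECT

Steps:
initial (ε-close {0}): {0,2}
'd' @ 1: {1,2,3,4,5,6,7,8,12}  (accept∈set)
'a' @ 2: {1,2,3,4,5,6,7,8,12,13}  (accept∈set)
'c' @ 3: {9,10}
'd' @ 4: {5,7,8,11}  (accept∈set)
'a' @ 5: {}  — no active states
rest 'dddbdd' ignored (set empty)
end set {} — state 5 not in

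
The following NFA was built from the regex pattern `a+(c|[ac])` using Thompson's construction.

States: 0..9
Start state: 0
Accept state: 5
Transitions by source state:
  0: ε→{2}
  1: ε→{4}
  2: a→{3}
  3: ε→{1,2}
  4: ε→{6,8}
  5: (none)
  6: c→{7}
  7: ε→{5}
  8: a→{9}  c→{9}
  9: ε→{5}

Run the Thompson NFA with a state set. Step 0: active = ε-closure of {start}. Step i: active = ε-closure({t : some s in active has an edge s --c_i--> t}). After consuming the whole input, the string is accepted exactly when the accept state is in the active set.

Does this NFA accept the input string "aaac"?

Answer: ACCEPT

Derivation:
S₀ = ε-closure({0}) = {0,2}
'a' @ 1: {1,2,3,4,6,8}
'a' @ 2: {1,2,3,4,5,6,8,9}  ✓accept
'a' @ 3: {1,2,3,4,5,6,8,9}  ✓accept
'c' @ 4: {5,7,9}  ✓accept
end set {5,7,9} — state 5 in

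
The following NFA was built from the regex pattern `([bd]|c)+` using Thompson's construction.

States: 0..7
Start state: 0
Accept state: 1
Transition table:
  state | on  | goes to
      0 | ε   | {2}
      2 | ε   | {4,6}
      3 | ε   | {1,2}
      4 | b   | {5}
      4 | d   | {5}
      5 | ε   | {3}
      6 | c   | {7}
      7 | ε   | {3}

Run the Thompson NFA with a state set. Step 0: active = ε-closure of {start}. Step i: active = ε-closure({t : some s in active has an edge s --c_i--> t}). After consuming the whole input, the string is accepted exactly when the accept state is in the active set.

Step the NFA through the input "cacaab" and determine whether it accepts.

S₀ = ε-closure({0}) = {0,2,4,6}
'c' @ 1: {1,2,3,4,6,7}  ✓accept
'a' @ 2: {}  — no active states
rest 'caab' ignored (set empty)
end set {} — state 1 not in

Answer: REJECT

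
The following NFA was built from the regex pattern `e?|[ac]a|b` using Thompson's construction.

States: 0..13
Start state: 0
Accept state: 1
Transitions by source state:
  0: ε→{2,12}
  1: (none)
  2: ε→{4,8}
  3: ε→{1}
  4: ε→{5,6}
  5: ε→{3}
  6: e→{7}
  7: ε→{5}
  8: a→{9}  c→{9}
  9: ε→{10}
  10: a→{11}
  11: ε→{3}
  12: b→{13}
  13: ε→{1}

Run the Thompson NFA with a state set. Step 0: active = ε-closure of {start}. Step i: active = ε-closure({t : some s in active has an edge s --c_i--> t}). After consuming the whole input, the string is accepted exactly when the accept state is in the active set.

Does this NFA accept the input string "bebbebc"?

initial (ε-close {0}): {0,1,2,3,4,5,6,8,12}
'b' @ 1: {1,13}  ✓accept
'e' @ 2: {}  — no active states
rest 'bbebc' ignored (set empty)
final: {}; accept 1 not in set

Answer: REJECT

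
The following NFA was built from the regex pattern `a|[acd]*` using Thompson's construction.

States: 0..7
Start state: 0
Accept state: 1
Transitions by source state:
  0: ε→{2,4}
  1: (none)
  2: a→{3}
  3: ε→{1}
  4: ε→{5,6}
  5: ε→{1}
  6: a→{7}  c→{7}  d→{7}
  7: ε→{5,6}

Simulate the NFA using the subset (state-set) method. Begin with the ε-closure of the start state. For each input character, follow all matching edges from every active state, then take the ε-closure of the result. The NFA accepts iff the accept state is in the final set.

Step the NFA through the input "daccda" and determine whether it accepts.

Answer: ACCEPT

Derivation:
S₀ = ε-closure({0}) = {0,1,2,4,5,6}
'd' @ 1: {1,5,6,7}  [accepting]
'a' @ 2: {1,5,6,7}  [accepting]
'c' @ 3: {1,5,6,7}  [accepting]
'c' @ 4: {1,5,6,7}  [accepting]
'd' @ 5: {1,5,6,7}  [accepting]
'a' @ 6: {1,5,6,7}  [accepting]
after full input: {1,5,6,7}  (accept=1 in)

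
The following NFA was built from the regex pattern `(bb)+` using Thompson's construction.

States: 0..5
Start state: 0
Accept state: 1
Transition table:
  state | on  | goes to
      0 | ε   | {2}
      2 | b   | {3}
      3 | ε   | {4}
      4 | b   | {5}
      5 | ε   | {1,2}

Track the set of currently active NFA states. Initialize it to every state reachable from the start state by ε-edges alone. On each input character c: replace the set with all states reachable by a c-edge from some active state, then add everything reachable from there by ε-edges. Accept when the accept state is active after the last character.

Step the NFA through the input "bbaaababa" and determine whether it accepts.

S₀ = ε-closure({0}) = {0,2}
'b' @ 1: {3,4}
'b' @ 2: {1,2,5}  [accepting]
'a' @ 3: {}  — dead — no transitions
rest 'aababa' ignored (set empty)
end set {} — state 1 not in

Answer: REJECT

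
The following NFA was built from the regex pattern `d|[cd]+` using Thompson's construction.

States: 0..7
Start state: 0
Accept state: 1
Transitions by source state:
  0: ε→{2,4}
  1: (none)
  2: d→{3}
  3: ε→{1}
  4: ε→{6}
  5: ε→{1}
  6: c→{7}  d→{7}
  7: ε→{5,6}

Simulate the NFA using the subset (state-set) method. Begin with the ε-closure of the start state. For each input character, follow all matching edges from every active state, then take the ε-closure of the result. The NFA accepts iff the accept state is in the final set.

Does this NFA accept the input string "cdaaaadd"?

initial (ε-close {0}): {0,2,4,6}
'c' @ 1: {1,5,6,7}  (accept∈set)
'd' @ 2: {1,5,6,7}  (accept∈set)
'a' @ 3: {}  — dead — no transitions
rest 'aaadd' ignored (set empty)
after full input: {}  (accept=1 not in)

Answer: REJECT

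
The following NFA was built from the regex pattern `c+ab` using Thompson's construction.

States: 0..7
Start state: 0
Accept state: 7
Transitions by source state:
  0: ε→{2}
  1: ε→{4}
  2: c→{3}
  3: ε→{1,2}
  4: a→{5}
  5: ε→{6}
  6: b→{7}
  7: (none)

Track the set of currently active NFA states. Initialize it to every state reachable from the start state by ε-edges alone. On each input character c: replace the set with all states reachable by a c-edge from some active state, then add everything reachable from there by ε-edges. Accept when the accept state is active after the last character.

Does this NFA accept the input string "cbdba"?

start: ε-closure({0}) = {0,2}
'c' @ 1: {1,2,3,4}
'b' @ 2: {}  — state set empty
rest 'dba' ignored (set empty)
final: {}; accept 7 not in set

Answer: REJECT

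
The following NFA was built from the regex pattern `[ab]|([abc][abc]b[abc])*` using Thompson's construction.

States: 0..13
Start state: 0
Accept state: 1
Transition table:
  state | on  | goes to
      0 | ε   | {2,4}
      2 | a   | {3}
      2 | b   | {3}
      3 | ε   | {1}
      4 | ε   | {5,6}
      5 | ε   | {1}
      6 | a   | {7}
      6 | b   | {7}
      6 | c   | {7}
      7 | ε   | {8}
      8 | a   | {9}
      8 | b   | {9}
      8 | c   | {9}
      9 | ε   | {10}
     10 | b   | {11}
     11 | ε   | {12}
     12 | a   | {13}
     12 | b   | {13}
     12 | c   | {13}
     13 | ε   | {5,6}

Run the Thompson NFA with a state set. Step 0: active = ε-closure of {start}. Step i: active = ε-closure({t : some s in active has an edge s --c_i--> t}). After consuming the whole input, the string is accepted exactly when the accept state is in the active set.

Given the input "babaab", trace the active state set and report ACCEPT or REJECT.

start: ε-closure({0}) = {0,1,2,4,5,6}
'b' @ 1: {1,3,7,8}  ✓accept
'a' @ 2: {9,10}
'b' @ 3: {11,12}
'a' @ 4: {1,5,6,13}  ✓accept
'a' @ 5: {7,8}
'b' @ 6: {9,10}
after full input: {9,10}  (accept=1 not in)

Answer: REJECT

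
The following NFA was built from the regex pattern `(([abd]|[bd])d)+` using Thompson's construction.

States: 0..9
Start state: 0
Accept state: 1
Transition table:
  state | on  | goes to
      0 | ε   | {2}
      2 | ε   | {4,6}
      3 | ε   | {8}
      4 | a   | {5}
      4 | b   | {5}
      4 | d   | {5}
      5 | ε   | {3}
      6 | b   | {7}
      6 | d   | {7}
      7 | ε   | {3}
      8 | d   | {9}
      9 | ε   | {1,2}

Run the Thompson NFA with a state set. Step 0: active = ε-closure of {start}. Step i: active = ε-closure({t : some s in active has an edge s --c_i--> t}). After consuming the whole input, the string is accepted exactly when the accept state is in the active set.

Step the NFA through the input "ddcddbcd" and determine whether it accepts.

Answer: REJECT

Steps:
S₀ = ε-closure({0}) = {0,2,4,6}
'd' @ 1: {3,5,7,8}
'd' @ 2: {1,2,4,6,9}  [accepting]
'c' @ 3: {}  — no active states
rest 'ddbcd' ignored (set empty)
final: {}; accept 1 not in set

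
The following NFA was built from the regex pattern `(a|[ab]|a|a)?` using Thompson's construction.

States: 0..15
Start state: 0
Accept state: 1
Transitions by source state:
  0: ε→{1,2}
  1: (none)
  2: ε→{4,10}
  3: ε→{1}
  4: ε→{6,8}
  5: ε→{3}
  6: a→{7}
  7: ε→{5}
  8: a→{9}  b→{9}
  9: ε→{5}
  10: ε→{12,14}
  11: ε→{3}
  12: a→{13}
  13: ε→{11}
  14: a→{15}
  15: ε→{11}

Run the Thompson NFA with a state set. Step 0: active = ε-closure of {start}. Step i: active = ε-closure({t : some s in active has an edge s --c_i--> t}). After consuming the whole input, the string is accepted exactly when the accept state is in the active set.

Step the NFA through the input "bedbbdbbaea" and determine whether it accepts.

initial (ε-close {0}): {0,1,2,4,6,8,10,12,14}
'b' @ 1: {1,3,5,9}  (accept∈set)
'e' @ 2: {}  — state set empty
rest 'dbbdbbaea' ignored (set empty)
after full input: {}  (accept=1 not in)

Answer: REJECT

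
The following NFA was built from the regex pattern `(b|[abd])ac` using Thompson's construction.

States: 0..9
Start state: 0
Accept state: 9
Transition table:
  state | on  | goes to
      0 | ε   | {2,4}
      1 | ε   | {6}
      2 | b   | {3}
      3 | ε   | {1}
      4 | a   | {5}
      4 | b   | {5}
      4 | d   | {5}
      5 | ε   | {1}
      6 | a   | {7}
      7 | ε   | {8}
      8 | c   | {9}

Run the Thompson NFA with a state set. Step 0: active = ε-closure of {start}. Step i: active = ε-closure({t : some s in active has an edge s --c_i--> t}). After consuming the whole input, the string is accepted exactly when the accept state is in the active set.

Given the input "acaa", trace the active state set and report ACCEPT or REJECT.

S₀ = ε-closure({0}) = {0,2,4}
'a' @ 1: {1,5,6}
'c' @ 2: {}  — no active states
rest 'aa' ignored (set empty)
end set {} — state 9 not in

Answer: REJECT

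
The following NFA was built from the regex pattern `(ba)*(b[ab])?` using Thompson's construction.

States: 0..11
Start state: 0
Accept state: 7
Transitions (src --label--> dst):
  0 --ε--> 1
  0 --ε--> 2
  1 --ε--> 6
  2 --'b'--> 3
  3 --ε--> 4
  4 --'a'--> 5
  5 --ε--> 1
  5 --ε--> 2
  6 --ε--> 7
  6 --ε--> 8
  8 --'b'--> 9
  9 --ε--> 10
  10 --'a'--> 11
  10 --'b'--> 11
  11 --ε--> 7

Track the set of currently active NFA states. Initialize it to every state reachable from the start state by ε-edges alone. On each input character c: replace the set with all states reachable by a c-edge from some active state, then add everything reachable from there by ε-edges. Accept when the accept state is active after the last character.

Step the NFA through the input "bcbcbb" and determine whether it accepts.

Answer: REJECT

Steps:
start: ε-closure({0}) = {0,1,2,6,7,8}
'b' @ 1: {3,4,9,10}
'c' @ 2: {}  — dead — no transitions
rest 'bcbb' ignored (set empty)
final: {}; accept 7 not in set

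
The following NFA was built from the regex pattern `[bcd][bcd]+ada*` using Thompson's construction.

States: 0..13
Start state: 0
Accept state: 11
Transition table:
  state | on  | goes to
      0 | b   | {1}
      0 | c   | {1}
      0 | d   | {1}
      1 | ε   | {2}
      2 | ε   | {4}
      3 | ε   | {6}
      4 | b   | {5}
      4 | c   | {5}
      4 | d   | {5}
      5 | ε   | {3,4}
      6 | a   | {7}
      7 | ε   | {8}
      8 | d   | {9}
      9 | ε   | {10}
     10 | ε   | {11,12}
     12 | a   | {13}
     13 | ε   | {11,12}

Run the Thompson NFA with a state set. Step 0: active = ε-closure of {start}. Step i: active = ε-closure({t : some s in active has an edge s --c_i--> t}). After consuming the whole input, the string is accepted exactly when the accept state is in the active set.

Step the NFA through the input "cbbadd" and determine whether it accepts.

start: ε-closure({0}) = {0}
'c' @ 1: {1,2,4}
'b' @ 2: {3,4,5,6}
'b' @ 3: {3,4,5,6}
'a' @ 4: {7,8}
'd' @ 5: {9,10,11,12}  ✓accept
'd' @ 6: {}  — dead — no transitions
final: {}; accept 11 not in set

Answer: REJECT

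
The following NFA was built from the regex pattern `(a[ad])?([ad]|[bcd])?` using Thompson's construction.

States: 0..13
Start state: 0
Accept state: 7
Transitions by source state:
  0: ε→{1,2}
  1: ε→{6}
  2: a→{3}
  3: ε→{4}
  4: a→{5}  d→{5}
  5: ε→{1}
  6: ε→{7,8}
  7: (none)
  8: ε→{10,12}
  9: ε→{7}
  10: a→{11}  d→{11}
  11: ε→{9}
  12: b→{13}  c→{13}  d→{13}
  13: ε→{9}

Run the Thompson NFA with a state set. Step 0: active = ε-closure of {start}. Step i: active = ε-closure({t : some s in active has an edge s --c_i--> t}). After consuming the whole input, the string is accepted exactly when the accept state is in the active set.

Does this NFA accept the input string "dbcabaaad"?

S₀ = ε-closure({0}) = {0,1,2,6,7,8,10,12}
'd' @ 1: {7,9,11,13}  (accept∈set)
'b' @ 2: {}  — no active states
rest 'cabaaad' ignored (set empty)
final: {}; accept 7 not in set

Answer: REJECT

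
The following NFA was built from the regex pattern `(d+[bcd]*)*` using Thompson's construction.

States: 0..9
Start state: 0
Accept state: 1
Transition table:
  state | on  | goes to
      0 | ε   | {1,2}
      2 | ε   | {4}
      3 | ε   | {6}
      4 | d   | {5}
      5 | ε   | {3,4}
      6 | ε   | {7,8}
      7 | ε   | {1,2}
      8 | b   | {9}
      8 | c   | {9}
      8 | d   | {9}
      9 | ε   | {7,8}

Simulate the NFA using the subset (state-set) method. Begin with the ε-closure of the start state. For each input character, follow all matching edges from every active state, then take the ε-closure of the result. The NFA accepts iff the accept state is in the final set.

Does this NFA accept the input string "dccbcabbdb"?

S₀ = ε-closure({0}) = {0,1,2,4}
'd' @ 1: {1,2,3,4,5,6,7,8}  ✓accept
'c' @ 2: {1,2,4,7,8,9}  ✓accept
'c' @ 3: {1,2,4,7,8,9}  ✓accept
'b' @ 4: {1,2,4,7,8,9}  ✓accept
'c' @ 5: {1,2,4,7,8,9}  ✓accept
'a' @ 6: {}  — state set empty
rest 'bbdb' ignored (set empty)
end set {} — state 1 not in

Answer: REJECT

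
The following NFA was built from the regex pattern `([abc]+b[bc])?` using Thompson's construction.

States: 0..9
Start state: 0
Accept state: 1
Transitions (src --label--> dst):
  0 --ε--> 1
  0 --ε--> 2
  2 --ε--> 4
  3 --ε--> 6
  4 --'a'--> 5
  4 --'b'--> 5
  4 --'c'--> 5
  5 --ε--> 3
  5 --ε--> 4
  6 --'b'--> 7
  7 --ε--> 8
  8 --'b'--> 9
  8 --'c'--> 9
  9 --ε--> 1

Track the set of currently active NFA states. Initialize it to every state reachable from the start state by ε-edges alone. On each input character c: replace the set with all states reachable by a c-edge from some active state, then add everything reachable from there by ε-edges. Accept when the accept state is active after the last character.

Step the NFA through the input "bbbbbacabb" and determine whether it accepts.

start: ε-closure({0}) = {0,1,2,4}
'b' @ 1: {3,4,5,6}
'b' @ 2: {3,4,5,6,7,8}
'b' @ 3: {1,3,4,5,6,7,8,9}  ✓accept
'b' @ 4: {1,3,4,5,6,7,8,9}  ✓accept
'b' @ 5: {1,3,4,5,6,7,8,9}  ✓accept
'a' @ 6: {3,4,5,6}
'c' @ 7: {3,4,5,6}
'a' @ 8: {3,4,5,6}
'b' @ 9: {3,4,5,6,7,8}
'b' @ 10: {1,3,4,5,6,7,8,9}  ✓accept
after full input: {1,3,4,5,6,7,8,9}  (accept=1 in)

Answer: ACCEPT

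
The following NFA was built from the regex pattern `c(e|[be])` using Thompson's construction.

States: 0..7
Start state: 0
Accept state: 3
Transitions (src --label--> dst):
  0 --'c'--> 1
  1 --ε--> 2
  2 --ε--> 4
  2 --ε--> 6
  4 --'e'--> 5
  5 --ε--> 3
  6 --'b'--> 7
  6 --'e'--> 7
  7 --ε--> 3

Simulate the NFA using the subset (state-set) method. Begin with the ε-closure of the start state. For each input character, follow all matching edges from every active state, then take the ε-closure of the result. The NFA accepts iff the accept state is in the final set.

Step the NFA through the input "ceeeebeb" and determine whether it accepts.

S₀ = ε-closure({0}) = {0}
'c' @ 1: {1,2,4,6}
'e' @ 2: {3,5,7}  [accepting]
'e' @ 3: {}  — no active states
rest 'eebeb' ignored (set empty)
end set {} — state 3 not in

Answer: REJECT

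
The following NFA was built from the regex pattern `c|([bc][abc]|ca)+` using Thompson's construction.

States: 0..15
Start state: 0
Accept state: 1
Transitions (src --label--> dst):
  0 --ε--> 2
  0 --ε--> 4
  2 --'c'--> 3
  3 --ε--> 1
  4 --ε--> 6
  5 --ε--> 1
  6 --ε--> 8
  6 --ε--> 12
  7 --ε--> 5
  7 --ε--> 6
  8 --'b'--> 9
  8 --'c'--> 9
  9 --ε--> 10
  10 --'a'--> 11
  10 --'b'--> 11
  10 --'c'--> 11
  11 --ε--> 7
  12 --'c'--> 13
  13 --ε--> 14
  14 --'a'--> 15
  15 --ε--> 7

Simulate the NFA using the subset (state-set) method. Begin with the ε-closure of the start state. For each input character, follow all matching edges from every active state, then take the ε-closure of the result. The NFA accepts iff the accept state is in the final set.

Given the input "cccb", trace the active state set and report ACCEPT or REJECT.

initial (ε-close {0}): {0,2,4,6,8,12}
'c' @ 1: {1,3,9,10,13,14}  (accept∈set)
'c' @ 2: {1,5,6,7,8,11,12}  (accept∈set)
'c' @ 3: {9,10,13,14}
'b' @ 4: {1,5,6,7,8,11,12}  (accept∈set)
final: {1,5,6,7,8,11,12}; accept 1 in set

Answer: ACCEPT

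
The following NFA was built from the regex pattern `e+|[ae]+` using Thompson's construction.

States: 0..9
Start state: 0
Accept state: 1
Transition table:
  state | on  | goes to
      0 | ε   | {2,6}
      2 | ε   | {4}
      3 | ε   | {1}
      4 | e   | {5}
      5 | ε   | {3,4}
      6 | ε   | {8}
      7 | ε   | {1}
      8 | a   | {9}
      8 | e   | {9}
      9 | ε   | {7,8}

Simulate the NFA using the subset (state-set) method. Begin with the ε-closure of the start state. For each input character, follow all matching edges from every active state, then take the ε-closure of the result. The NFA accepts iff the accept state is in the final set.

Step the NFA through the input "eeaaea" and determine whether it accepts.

start: ε-closure({0}) = {0,2,4,6,8}
'e' @ 1: {1,3,4,5,7,8,9}  (accept∈set)
'e' @ 2: {1,3,4,5,7,8,9}  (accept∈set)
'a' @ 3: {1,7,8,9}  (accept∈set)
'a' @ 4: {1,7,8,9}  (accept∈set)
'e' @ 5: {1,7,8,9}  (accept∈set)
'a' @ 6: {1,7,8,9}  (accept∈set)
end set {1,7,8,9} — state 1 in

Answer: ACCEPT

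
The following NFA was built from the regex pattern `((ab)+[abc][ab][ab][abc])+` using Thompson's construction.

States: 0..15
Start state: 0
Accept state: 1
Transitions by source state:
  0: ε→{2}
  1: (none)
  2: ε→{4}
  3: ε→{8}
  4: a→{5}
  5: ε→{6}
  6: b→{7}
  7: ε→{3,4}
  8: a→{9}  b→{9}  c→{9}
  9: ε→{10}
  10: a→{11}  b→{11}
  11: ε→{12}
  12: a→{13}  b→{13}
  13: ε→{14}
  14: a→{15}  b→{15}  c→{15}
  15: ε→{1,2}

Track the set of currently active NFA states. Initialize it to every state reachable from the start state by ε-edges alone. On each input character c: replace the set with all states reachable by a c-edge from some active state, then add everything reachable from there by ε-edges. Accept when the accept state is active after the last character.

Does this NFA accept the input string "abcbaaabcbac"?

S₀ = ε-closure({0}) = {0,2,4}
'a' @ 1: {5,6}
'b' @ 2: {3,4,7,8}
'c' @ 3: {9,10}
'b' @ 4: {11,12}
'a' @ 5: {13,14}
'a' @ 6: {1,2,4,15}  ✓accept
'a' @ 7: {5,6}
'b' @ 8: {3,4,7,8}
'c' @ 9: {9,10}
'b' @ 10: {11,12}
'a' @ 11: {13,14}
'c' @ 12: {1,2,4,15}  ✓accept
end set {1,2,4,15} — state 1 in

Answer: ACCEPT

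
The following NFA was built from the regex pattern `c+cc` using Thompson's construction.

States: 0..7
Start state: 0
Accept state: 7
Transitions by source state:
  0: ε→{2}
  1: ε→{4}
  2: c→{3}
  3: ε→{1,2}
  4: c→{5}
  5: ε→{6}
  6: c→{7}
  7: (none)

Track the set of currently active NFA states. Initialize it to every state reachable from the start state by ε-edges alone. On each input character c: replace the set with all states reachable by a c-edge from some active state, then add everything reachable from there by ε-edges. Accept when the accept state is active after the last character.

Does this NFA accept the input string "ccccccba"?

Answer: REJECT

Trace:
start: ε-closure({0}) = {0,2}
'c' @ 1: {1,2,3,4}
'c' @ 2: {1,2,3,4,5,6}
'c' @ 3: {1,2,3,4,5,6,7}  ✓accept
'c' @ 4: {1,2,3,4,5,6,7}  ✓accept
'c' @ 5: {1,2,3,4,5,6,7}  ✓accept
'c' @ 6: {1,2,3,4,5,6,7}  ✓accept
'b' @ 7: {}  — state set empty
rest 'a' ignored (set empty)
end set {} — state 7 not in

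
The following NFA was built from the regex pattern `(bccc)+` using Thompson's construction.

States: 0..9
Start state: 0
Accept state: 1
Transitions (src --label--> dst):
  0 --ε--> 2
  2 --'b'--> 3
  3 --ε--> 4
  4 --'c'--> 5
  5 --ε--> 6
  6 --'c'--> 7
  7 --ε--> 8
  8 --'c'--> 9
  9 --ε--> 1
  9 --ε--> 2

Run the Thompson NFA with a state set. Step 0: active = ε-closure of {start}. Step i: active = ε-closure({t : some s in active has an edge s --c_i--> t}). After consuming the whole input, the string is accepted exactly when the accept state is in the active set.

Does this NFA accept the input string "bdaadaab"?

initial (ε-close {0}): {0,2}
'b' @ 1: {3,4}
'd' @ 2: {}  — state set empty
rest 'aadaab' ignored (set empty)
final: {}; accept 1 not in set

Answer: REJECT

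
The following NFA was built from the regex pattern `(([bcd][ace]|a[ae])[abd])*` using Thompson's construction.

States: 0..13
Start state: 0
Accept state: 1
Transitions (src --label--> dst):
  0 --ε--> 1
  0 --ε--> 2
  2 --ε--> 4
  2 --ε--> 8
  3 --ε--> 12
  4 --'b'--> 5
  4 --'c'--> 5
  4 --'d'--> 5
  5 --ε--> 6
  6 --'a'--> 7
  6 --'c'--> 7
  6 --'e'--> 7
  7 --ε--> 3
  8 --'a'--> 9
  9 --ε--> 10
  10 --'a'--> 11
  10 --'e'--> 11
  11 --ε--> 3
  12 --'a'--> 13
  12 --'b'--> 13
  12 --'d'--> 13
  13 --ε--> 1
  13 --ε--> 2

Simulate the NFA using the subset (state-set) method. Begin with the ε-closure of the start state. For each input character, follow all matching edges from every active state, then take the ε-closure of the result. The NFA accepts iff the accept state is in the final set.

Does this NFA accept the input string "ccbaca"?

Answer: REJECT

Trace:
start: ε-closure({0}) = {0,1,2,4,8}
'c' @ 1: {5,6}
'c' @ 2: {3,7,12}
'b' @ 3: {1,2,4,8,13}  [accepting]
'a' @ 4: {9,10}
'c' @ 5: {}  — dead — no transitions
rest 'a' ignored (set empty)
final: {}; accept 1 not in set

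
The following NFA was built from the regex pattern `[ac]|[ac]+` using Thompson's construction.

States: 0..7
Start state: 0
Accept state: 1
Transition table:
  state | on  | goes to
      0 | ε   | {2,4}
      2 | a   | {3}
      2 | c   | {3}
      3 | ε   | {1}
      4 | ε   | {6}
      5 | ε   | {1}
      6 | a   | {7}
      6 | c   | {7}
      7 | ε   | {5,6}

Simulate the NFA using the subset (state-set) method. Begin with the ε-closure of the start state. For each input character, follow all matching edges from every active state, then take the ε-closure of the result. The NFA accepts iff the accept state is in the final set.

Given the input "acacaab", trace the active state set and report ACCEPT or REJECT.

start: ε-closure({0}) = {0,2,4,6}
'a' @ 1: {1,3,5,6,7}  [accepting]
'c' @ 2: {1,5,6,7}  [accepting]
'a' @ 3: {1,5,6,7}  [accepting]
'c' @ 4: {1,5,6,7}  [accepting]
'a' @ 5: {1,5,6,7}  [accepting]
'a' @ 6: {1,5,6,7}  [accepting]
'b' @ 7: {}  — dead — no transitions
after full input: {}  (accept=1 not in)

Answer: REJECT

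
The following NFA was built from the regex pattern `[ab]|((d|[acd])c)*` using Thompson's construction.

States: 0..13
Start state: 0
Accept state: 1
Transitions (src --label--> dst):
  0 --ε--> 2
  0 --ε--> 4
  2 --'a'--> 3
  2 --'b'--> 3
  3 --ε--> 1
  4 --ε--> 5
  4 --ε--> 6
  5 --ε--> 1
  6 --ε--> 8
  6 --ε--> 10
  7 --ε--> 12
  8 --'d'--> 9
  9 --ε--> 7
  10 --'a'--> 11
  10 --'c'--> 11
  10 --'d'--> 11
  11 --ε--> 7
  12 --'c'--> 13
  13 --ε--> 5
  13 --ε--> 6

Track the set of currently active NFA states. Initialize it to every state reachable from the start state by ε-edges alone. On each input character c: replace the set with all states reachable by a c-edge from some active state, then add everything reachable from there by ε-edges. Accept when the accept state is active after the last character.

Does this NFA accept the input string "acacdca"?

start: ε-closure({0}) = {0,1,2,4,5,6,8,10}
'a' @ 1: {1,3,7,11,12}  ✓accept
'c' @ 2: {1,5,6,8,10,13}  ✓accept
'a' @ 3: {7,11,12}
'c' @ 4: {1,5,6,8,10,13}  ✓accept
'd' @ 5: {7,9,11,12}
'c' @ 6: {1,5,6,8,10,13}  ✓accept
'a' @ 7: {7,11,12}
final: {7,11,12}; accept 1 not in set

Answer: REJECT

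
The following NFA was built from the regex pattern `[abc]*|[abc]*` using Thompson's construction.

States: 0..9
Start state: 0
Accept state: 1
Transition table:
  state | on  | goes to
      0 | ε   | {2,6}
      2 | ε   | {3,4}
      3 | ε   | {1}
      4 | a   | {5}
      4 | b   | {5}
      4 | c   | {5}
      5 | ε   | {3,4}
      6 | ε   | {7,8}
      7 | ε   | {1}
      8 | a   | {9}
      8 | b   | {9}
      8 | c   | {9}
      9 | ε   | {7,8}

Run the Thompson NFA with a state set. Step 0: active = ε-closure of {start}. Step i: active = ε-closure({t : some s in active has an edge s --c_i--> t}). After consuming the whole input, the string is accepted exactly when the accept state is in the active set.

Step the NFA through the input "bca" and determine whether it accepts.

start: ε-closure({0}) = {0,1,2,3,4,6,7,8}
'b' @ 1: {1,3,4,5,7,8,9}  [accepting]
'c' @ 2: {1,3,4,5,7,8,9}  [accepting]
'a' @ 3: {1,3,4,5,7,8,9}  [accepting]
final: {1,3,4,5,7,8,9}; accept 1 in set

Answer: ACCEPT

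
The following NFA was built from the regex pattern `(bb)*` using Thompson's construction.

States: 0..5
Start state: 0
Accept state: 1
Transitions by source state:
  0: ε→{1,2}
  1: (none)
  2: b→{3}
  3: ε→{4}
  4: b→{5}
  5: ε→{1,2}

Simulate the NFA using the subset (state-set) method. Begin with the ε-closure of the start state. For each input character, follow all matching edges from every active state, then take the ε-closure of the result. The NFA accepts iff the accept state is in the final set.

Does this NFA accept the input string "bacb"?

Answer: REJECT

Steps:
S₀ = ε-closure({0}) = {0,1,2}
'b' @ 1: {3,4}
'a' @ 2: {}  — state set empty
rest 'cb' ignored (set empty)
final: {}; accept 1 not in set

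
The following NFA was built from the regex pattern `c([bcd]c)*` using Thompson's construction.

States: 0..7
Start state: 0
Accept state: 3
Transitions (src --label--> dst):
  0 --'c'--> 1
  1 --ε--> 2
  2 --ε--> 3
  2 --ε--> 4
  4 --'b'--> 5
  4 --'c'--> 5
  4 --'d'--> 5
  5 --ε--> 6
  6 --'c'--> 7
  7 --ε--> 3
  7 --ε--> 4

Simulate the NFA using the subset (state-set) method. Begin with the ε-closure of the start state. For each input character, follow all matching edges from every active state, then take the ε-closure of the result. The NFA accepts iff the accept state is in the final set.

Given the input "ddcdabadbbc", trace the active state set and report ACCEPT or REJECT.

Answer: REJECT

Trace:
S₀ = ε-closure({0}) = {0}
'd' @ 1: {}  — no active states
rest 'dcdabadbbc' ignored (set empty)
end set {} — state 3 not in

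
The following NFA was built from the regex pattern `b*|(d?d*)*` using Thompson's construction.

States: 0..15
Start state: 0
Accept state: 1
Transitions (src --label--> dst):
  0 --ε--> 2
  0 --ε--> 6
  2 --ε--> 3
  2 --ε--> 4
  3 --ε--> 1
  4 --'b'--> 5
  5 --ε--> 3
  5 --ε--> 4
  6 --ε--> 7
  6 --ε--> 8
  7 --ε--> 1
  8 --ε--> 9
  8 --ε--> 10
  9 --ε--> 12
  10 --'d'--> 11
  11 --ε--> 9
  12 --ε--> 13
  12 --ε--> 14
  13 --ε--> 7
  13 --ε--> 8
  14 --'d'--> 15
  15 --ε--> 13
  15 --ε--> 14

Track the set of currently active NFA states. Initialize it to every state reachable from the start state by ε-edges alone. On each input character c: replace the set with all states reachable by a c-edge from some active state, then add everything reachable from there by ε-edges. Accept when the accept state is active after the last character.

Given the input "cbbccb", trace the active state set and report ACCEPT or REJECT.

S₀ = ε-closure({0}) = {0,1,2,3,4,6,7,8,9,10,12,13,14}
'c' @ 1: {}  — dead — no transitions
rest 'bbccb' ignored (set empty)
end set {} — state 1 not in

Answer: REJECT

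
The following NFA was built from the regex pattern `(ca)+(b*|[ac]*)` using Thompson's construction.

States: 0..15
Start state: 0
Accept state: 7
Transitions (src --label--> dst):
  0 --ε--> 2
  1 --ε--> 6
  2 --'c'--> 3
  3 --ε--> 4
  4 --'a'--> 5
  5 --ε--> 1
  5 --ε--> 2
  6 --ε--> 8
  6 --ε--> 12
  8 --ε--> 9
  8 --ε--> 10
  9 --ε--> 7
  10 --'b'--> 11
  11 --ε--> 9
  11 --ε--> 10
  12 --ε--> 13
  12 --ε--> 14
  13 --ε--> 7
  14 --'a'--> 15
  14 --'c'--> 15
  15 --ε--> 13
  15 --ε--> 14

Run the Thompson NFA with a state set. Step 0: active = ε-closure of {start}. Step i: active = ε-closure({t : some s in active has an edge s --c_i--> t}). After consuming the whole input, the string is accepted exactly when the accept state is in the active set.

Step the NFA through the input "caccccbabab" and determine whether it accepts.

start: ε-closure({0}) = {0,2}
'c' @ 1: {3,4}
'a' @ 2: {1,2,5,6,7,8,9,10,12,13,14}  ✓accept
'c' @ 3: {3,4,7,13,14,15}  ✓accept
'c' @ 4: {7,13,14,15}  ✓accept
'c' @ 5: {7,13,14,15}  ✓accept
'c' @ 6: {7,13,14,15}  ✓accept
'b' @ 7: {}  — state set empty
rest 'abab' ignored (set empty)
after full input: {}  (accept=7 not in)

Answer: REJECT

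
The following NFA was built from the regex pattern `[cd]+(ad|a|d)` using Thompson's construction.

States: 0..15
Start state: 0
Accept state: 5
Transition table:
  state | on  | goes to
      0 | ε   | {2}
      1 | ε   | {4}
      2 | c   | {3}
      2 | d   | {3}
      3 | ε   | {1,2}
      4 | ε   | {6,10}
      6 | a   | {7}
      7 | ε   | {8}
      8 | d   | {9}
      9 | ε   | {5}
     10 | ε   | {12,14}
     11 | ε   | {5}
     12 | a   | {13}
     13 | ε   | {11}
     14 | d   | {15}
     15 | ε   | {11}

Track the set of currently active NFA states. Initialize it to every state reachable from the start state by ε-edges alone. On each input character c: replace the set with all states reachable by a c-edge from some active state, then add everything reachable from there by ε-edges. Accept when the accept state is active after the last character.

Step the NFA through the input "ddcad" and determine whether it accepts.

Answer: ACCEPT

Steps:
initial (ε-close {0}): {0,2}
'd' @ 1: {1,2,3,4,6,10,12,14}
'd' @ 2: {1,2,3,4,5,6,10,11,12,14,15}  (accept∈set)
'c' @ 3: {1,2,3,4,6,10,12,14}
'a' @ 4: {5,7,8,11,13}  (accept∈set)
'd' @ 5: {5,9}  (accept∈set)
end set {5,9} — state 5 in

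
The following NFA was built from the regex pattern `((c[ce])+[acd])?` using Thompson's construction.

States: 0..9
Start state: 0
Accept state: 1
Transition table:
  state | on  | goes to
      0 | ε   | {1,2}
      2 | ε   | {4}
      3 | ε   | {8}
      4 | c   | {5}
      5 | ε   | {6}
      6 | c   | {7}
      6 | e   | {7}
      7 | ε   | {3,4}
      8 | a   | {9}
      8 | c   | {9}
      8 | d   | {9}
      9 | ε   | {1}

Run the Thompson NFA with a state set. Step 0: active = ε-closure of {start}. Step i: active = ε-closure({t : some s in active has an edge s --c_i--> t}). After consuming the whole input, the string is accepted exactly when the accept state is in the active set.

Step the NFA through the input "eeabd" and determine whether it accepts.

S₀ = ε-closure({0}) = {0,1,2,4}
'e' @ 1: {}  — no active states
rest 'eabd' ignored (set empty)
end set {} — state 1 not in

Answer: REJECT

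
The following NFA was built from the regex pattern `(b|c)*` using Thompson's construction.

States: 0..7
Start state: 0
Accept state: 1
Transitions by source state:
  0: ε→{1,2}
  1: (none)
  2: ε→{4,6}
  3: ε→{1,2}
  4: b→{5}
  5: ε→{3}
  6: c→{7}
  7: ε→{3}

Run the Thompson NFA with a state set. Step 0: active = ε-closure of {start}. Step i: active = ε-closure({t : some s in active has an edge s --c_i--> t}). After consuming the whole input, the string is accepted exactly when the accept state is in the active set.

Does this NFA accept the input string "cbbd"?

Answer: REJECT

Trace:
start: ε-closure({0}) = {0,1,2,4,6}
'c' @ 1: {1,2,3,4,6,7}  [accepting]
'b' @ 2: {1,2,3,4,5,6}  [accepting]
'b' @ 3: {1,2,3,4,5,6}  [accepting]
'd' @ 4: {}  — no active states
end set {} — state 1 not in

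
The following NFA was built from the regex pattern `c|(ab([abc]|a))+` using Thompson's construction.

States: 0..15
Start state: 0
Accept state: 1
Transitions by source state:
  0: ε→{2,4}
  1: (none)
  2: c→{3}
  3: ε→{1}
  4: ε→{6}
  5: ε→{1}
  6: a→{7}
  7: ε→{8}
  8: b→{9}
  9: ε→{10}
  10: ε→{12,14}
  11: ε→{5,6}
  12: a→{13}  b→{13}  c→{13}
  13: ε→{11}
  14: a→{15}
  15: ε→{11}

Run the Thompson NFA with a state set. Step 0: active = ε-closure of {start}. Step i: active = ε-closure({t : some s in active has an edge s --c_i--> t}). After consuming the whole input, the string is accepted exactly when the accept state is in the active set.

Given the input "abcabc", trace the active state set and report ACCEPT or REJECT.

initial (ε-close {0}): {0,2,4,6}
'a' @ 1: {7,8}
'b' @ 2: {9,10,12,14}
'c' @ 3: {1,5,6,11,13}  ✓accept
'a' @ 4: {7,8}
'b' @ 5: {9,10,12,14}
'c' @ 6: {1,5,6,11,13}  ✓accept
after full input: {1,5,6,11,13}  (accept=1 in)

Answer: ACCEPT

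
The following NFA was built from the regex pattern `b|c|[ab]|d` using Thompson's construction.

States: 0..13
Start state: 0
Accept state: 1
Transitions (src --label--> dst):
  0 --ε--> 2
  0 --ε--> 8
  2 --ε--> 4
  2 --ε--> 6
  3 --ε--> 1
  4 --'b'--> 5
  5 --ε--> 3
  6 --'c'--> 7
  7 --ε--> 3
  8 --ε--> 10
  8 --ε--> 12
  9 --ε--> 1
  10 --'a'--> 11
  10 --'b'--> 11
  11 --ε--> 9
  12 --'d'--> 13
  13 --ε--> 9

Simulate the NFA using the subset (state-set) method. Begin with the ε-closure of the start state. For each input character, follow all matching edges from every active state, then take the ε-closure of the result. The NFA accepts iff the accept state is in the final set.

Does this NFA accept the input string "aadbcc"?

Answer: REJECT

Trace:
S₀ = ε-closure({0}) = {0,2,4,6,8,10,12}
'a' @ 1: {1,9,11}  [accepting]
'a' @ 2: {}  — state set empty
rest 'dbcc' ignored (set empty)
end set {} — state 1 not in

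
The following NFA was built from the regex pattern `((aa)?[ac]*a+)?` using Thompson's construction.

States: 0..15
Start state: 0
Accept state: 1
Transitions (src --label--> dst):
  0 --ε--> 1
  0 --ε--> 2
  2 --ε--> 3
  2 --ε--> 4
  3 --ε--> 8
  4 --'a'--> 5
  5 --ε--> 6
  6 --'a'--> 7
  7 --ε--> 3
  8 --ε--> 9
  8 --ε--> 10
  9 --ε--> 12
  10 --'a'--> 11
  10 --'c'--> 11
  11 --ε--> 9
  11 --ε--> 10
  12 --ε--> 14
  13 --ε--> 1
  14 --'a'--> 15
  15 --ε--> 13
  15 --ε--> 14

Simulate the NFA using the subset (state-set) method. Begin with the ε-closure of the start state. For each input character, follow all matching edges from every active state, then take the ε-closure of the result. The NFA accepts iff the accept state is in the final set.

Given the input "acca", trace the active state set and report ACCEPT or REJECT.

Answer: ACCEPT

Trace:
S₀ = ε-closure({0}) = {0,1,2,3,4,8,9,10,12,14}
'a' @ 1: {1,5,6,9,10,11,12,13,14,15}  (accept∈set)
'c' @ 2: {9,10,11,12,14}
'c' @ 3: {9,10,11,12,14}
'a' @ 4: {1,9,10,11,12,13,14,15}  (accept∈set)
end set {1,9,10,11,12,13,14,15} — state 1 in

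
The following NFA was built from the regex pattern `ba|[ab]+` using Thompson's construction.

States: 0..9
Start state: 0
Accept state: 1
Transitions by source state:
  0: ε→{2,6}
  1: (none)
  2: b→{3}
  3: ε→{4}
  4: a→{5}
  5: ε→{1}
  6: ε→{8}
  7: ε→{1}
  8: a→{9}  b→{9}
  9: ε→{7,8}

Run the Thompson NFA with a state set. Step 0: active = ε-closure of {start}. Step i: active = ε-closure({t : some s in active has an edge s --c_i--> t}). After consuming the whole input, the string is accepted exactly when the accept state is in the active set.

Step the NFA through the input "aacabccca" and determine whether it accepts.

Answer: REJECT

Steps:
initial (ε-close {0}): {0,2,6,8}
'a' @ 1: {1,7,8,9}  ✓accept
'a' @ 2: {1,7,8,9}  ✓accept
'c' @ 3: {}  — dead — no transitions
rest 'abccca' ignored (set empty)
final: {}; accept 1 not in set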